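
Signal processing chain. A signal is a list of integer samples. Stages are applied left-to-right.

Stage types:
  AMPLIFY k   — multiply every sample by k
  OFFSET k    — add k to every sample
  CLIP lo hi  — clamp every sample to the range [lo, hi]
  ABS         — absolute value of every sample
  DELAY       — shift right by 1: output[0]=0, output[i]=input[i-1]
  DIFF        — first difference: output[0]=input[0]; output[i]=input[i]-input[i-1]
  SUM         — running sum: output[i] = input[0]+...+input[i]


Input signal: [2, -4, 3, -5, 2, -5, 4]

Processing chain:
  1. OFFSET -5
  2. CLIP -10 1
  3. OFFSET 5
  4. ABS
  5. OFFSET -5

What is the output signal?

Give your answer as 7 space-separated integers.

Answer: -3 -1 -2 0 -3 0 -1

Derivation:
Input: [2, -4, 3, -5, 2, -5, 4]
Stage 1 (OFFSET -5): 2+-5=-3, -4+-5=-9, 3+-5=-2, -5+-5=-10, 2+-5=-3, -5+-5=-10, 4+-5=-1 -> [-3, -9, -2, -10, -3, -10, -1]
Stage 2 (CLIP -10 1): clip(-3,-10,1)=-3, clip(-9,-10,1)=-9, clip(-2,-10,1)=-2, clip(-10,-10,1)=-10, clip(-3,-10,1)=-3, clip(-10,-10,1)=-10, clip(-1,-10,1)=-1 -> [-3, -9, -2, -10, -3, -10, -1]
Stage 3 (OFFSET 5): -3+5=2, -9+5=-4, -2+5=3, -10+5=-5, -3+5=2, -10+5=-5, -1+5=4 -> [2, -4, 3, -5, 2, -5, 4]
Stage 4 (ABS): |2|=2, |-4|=4, |3|=3, |-5|=5, |2|=2, |-5|=5, |4|=4 -> [2, 4, 3, 5, 2, 5, 4]
Stage 5 (OFFSET -5): 2+-5=-3, 4+-5=-1, 3+-5=-2, 5+-5=0, 2+-5=-3, 5+-5=0, 4+-5=-1 -> [-3, -1, -2, 0, -3, 0, -1]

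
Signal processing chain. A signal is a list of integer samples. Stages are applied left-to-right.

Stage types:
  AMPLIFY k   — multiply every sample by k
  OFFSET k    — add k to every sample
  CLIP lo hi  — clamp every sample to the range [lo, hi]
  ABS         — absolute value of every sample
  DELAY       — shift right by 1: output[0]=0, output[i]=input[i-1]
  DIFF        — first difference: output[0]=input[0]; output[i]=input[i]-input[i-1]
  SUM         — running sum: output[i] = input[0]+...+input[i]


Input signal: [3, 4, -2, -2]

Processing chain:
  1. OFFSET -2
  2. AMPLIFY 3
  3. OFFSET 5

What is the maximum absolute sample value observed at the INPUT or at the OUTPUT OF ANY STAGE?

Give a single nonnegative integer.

Answer: 12

Derivation:
Input: [3, 4, -2, -2] (max |s|=4)
Stage 1 (OFFSET -2): 3+-2=1, 4+-2=2, -2+-2=-4, -2+-2=-4 -> [1, 2, -4, -4] (max |s|=4)
Stage 2 (AMPLIFY 3): 1*3=3, 2*3=6, -4*3=-12, -4*3=-12 -> [3, 6, -12, -12] (max |s|=12)
Stage 3 (OFFSET 5): 3+5=8, 6+5=11, -12+5=-7, -12+5=-7 -> [8, 11, -7, -7] (max |s|=11)
Overall max amplitude: 12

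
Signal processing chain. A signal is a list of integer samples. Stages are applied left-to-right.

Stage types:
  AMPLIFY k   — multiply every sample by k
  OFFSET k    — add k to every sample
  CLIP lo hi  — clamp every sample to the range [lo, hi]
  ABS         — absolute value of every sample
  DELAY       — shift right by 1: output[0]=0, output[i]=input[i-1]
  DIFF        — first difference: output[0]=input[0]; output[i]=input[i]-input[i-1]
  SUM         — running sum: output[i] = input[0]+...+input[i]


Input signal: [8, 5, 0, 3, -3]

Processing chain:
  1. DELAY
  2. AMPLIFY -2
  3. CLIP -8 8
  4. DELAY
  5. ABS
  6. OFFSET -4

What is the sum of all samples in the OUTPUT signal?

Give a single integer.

Answer: -4

Derivation:
Input: [8, 5, 0, 3, -3]
Stage 1 (DELAY): [0, 8, 5, 0, 3] = [0, 8, 5, 0, 3] -> [0, 8, 5, 0, 3]
Stage 2 (AMPLIFY -2): 0*-2=0, 8*-2=-16, 5*-2=-10, 0*-2=0, 3*-2=-6 -> [0, -16, -10, 0, -6]
Stage 3 (CLIP -8 8): clip(0,-8,8)=0, clip(-16,-8,8)=-8, clip(-10,-8,8)=-8, clip(0,-8,8)=0, clip(-6,-8,8)=-6 -> [0, -8, -8, 0, -6]
Stage 4 (DELAY): [0, 0, -8, -8, 0] = [0, 0, -8, -8, 0] -> [0, 0, -8, -8, 0]
Stage 5 (ABS): |0|=0, |0|=0, |-8|=8, |-8|=8, |0|=0 -> [0, 0, 8, 8, 0]
Stage 6 (OFFSET -4): 0+-4=-4, 0+-4=-4, 8+-4=4, 8+-4=4, 0+-4=-4 -> [-4, -4, 4, 4, -4]
Output sum: -4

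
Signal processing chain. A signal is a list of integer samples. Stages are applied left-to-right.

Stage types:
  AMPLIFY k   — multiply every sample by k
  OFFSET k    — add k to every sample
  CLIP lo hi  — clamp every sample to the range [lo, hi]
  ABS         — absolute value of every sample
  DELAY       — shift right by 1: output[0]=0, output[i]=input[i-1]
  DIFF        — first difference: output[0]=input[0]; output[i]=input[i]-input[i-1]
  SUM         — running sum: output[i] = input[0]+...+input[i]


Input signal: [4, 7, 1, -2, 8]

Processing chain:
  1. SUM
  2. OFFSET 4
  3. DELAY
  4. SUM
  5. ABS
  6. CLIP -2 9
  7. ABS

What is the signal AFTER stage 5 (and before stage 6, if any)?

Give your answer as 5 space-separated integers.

Input: [4, 7, 1, -2, 8]
Stage 1 (SUM): sum[0..0]=4, sum[0..1]=11, sum[0..2]=12, sum[0..3]=10, sum[0..4]=18 -> [4, 11, 12, 10, 18]
Stage 2 (OFFSET 4): 4+4=8, 11+4=15, 12+4=16, 10+4=14, 18+4=22 -> [8, 15, 16, 14, 22]
Stage 3 (DELAY): [0, 8, 15, 16, 14] = [0, 8, 15, 16, 14] -> [0, 8, 15, 16, 14]
Stage 4 (SUM): sum[0..0]=0, sum[0..1]=8, sum[0..2]=23, sum[0..3]=39, sum[0..4]=53 -> [0, 8, 23, 39, 53]
Stage 5 (ABS): |0|=0, |8|=8, |23|=23, |39|=39, |53|=53 -> [0, 8, 23, 39, 53]

Answer: 0 8 23 39 53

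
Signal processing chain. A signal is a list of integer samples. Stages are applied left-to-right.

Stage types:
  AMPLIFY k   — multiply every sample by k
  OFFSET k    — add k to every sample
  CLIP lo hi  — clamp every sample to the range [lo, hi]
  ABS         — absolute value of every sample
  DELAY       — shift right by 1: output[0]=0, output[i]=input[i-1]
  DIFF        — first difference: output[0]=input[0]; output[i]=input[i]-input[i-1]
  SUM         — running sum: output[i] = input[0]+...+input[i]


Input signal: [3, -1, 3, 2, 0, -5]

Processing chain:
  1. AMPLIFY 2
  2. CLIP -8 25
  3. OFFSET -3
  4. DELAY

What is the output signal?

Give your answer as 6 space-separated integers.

Answer: 0 3 -5 3 1 -3

Derivation:
Input: [3, -1, 3, 2, 0, -5]
Stage 1 (AMPLIFY 2): 3*2=6, -1*2=-2, 3*2=6, 2*2=4, 0*2=0, -5*2=-10 -> [6, -2, 6, 4, 0, -10]
Stage 2 (CLIP -8 25): clip(6,-8,25)=6, clip(-2,-8,25)=-2, clip(6,-8,25)=6, clip(4,-8,25)=4, clip(0,-8,25)=0, clip(-10,-8,25)=-8 -> [6, -2, 6, 4, 0, -8]
Stage 3 (OFFSET -3): 6+-3=3, -2+-3=-5, 6+-3=3, 4+-3=1, 0+-3=-3, -8+-3=-11 -> [3, -5, 3, 1, -3, -11]
Stage 4 (DELAY): [0, 3, -5, 3, 1, -3] = [0, 3, -5, 3, 1, -3] -> [0, 3, -5, 3, 1, -3]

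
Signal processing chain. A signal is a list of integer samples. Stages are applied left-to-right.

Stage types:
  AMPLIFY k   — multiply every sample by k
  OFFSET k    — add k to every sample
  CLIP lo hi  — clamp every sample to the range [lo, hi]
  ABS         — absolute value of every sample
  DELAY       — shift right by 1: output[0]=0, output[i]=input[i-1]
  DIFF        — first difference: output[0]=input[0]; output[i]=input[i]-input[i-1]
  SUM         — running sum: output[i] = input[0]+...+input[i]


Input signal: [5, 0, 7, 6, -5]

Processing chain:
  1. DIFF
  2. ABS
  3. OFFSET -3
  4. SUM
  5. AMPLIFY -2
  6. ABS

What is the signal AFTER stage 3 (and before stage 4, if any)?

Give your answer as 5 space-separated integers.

Answer: 2 2 4 -2 8

Derivation:
Input: [5, 0, 7, 6, -5]
Stage 1 (DIFF): s[0]=5, 0-5=-5, 7-0=7, 6-7=-1, -5-6=-11 -> [5, -5, 7, -1, -11]
Stage 2 (ABS): |5|=5, |-5|=5, |7|=7, |-1|=1, |-11|=11 -> [5, 5, 7, 1, 11]
Stage 3 (OFFSET -3): 5+-3=2, 5+-3=2, 7+-3=4, 1+-3=-2, 11+-3=8 -> [2, 2, 4, -2, 8]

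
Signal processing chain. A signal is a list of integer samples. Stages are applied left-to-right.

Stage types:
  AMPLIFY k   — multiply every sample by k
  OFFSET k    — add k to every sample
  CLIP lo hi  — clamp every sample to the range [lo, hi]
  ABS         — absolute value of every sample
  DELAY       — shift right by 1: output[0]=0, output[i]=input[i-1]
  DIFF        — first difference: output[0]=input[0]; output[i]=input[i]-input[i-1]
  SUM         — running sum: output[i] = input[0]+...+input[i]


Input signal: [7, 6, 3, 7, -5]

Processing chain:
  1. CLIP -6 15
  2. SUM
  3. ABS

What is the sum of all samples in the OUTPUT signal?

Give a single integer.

Input: [7, 6, 3, 7, -5]
Stage 1 (CLIP -6 15): clip(7,-6,15)=7, clip(6,-6,15)=6, clip(3,-6,15)=3, clip(7,-6,15)=7, clip(-5,-6,15)=-5 -> [7, 6, 3, 7, -5]
Stage 2 (SUM): sum[0..0]=7, sum[0..1]=13, sum[0..2]=16, sum[0..3]=23, sum[0..4]=18 -> [7, 13, 16, 23, 18]
Stage 3 (ABS): |7|=7, |13|=13, |16|=16, |23|=23, |18|=18 -> [7, 13, 16, 23, 18]
Output sum: 77

Answer: 77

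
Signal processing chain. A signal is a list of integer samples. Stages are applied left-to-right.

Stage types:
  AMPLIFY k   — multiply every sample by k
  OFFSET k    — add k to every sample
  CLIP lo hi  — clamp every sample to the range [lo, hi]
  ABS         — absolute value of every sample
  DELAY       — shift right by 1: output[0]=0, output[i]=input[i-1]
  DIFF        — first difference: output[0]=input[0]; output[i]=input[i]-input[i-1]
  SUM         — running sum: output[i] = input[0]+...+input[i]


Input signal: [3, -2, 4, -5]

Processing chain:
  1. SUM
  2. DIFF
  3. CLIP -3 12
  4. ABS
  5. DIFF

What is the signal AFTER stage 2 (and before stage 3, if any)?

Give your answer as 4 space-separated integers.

Answer: 3 -2 4 -5

Derivation:
Input: [3, -2, 4, -5]
Stage 1 (SUM): sum[0..0]=3, sum[0..1]=1, sum[0..2]=5, sum[0..3]=0 -> [3, 1, 5, 0]
Stage 2 (DIFF): s[0]=3, 1-3=-2, 5-1=4, 0-5=-5 -> [3, -2, 4, -5]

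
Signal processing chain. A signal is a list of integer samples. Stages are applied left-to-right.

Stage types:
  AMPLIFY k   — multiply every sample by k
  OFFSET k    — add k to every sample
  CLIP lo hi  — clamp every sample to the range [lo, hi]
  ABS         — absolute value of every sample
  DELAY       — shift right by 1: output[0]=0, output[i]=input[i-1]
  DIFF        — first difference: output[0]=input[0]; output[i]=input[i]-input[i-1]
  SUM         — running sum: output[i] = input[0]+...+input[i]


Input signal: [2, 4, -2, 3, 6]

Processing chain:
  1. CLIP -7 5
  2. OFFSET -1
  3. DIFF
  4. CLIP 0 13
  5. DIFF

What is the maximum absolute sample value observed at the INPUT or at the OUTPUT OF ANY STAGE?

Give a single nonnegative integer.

Input: [2, 4, -2, 3, 6] (max |s|=6)
Stage 1 (CLIP -7 5): clip(2,-7,5)=2, clip(4,-7,5)=4, clip(-2,-7,5)=-2, clip(3,-7,5)=3, clip(6,-7,5)=5 -> [2, 4, -2, 3, 5] (max |s|=5)
Stage 2 (OFFSET -1): 2+-1=1, 4+-1=3, -2+-1=-3, 3+-1=2, 5+-1=4 -> [1, 3, -3, 2, 4] (max |s|=4)
Stage 3 (DIFF): s[0]=1, 3-1=2, -3-3=-6, 2--3=5, 4-2=2 -> [1, 2, -6, 5, 2] (max |s|=6)
Stage 4 (CLIP 0 13): clip(1,0,13)=1, clip(2,0,13)=2, clip(-6,0,13)=0, clip(5,0,13)=5, clip(2,0,13)=2 -> [1, 2, 0, 5, 2] (max |s|=5)
Stage 5 (DIFF): s[0]=1, 2-1=1, 0-2=-2, 5-0=5, 2-5=-3 -> [1, 1, -2, 5, -3] (max |s|=5)
Overall max amplitude: 6

Answer: 6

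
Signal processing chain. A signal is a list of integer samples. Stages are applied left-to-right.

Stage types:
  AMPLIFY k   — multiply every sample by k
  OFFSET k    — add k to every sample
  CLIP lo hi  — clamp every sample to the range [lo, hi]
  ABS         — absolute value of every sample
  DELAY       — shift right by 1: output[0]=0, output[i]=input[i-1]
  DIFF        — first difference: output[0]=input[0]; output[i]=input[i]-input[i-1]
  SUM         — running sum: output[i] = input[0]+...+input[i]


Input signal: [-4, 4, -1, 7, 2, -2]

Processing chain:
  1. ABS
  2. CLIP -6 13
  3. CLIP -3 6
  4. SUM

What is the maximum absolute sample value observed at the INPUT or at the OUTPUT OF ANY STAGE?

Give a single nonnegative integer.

Input: [-4, 4, -1, 7, 2, -2] (max |s|=7)
Stage 1 (ABS): |-4|=4, |4|=4, |-1|=1, |7|=7, |2|=2, |-2|=2 -> [4, 4, 1, 7, 2, 2] (max |s|=7)
Stage 2 (CLIP -6 13): clip(4,-6,13)=4, clip(4,-6,13)=4, clip(1,-6,13)=1, clip(7,-6,13)=7, clip(2,-6,13)=2, clip(2,-6,13)=2 -> [4, 4, 1, 7, 2, 2] (max |s|=7)
Stage 3 (CLIP -3 6): clip(4,-3,6)=4, clip(4,-3,6)=4, clip(1,-3,6)=1, clip(7,-3,6)=6, clip(2,-3,6)=2, clip(2,-3,6)=2 -> [4, 4, 1, 6, 2, 2] (max |s|=6)
Stage 4 (SUM): sum[0..0]=4, sum[0..1]=8, sum[0..2]=9, sum[0..3]=15, sum[0..4]=17, sum[0..5]=19 -> [4, 8, 9, 15, 17, 19] (max |s|=19)
Overall max amplitude: 19

Answer: 19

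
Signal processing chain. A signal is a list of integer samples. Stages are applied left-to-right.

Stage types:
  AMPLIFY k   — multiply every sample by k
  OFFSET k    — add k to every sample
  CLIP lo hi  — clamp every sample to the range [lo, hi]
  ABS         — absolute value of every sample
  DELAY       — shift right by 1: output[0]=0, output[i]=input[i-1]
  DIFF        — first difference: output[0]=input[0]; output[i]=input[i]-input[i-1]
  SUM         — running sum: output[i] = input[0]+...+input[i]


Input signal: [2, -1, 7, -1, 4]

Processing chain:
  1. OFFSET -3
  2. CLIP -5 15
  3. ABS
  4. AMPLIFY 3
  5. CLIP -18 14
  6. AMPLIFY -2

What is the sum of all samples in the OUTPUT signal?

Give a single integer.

Input: [2, -1, 7, -1, 4]
Stage 1 (OFFSET -3): 2+-3=-1, -1+-3=-4, 7+-3=4, -1+-3=-4, 4+-3=1 -> [-1, -4, 4, -4, 1]
Stage 2 (CLIP -5 15): clip(-1,-5,15)=-1, clip(-4,-5,15)=-4, clip(4,-5,15)=4, clip(-4,-5,15)=-4, clip(1,-5,15)=1 -> [-1, -4, 4, -4, 1]
Stage 3 (ABS): |-1|=1, |-4|=4, |4|=4, |-4|=4, |1|=1 -> [1, 4, 4, 4, 1]
Stage 4 (AMPLIFY 3): 1*3=3, 4*3=12, 4*3=12, 4*3=12, 1*3=3 -> [3, 12, 12, 12, 3]
Stage 5 (CLIP -18 14): clip(3,-18,14)=3, clip(12,-18,14)=12, clip(12,-18,14)=12, clip(12,-18,14)=12, clip(3,-18,14)=3 -> [3, 12, 12, 12, 3]
Stage 6 (AMPLIFY -2): 3*-2=-6, 12*-2=-24, 12*-2=-24, 12*-2=-24, 3*-2=-6 -> [-6, -24, -24, -24, -6]
Output sum: -84

Answer: -84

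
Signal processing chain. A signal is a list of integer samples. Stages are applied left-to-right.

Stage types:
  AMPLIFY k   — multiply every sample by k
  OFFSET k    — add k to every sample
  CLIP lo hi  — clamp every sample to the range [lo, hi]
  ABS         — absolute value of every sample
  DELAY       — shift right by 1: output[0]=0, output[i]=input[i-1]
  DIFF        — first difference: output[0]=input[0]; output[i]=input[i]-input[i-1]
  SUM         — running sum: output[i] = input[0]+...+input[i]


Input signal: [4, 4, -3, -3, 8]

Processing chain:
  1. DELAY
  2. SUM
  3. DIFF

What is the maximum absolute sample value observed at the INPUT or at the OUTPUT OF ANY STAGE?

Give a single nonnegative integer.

Input: [4, 4, -3, -3, 8] (max |s|=8)
Stage 1 (DELAY): [0, 4, 4, -3, -3] = [0, 4, 4, -3, -3] -> [0, 4, 4, -3, -3] (max |s|=4)
Stage 2 (SUM): sum[0..0]=0, sum[0..1]=4, sum[0..2]=8, sum[0..3]=5, sum[0..4]=2 -> [0, 4, 8, 5, 2] (max |s|=8)
Stage 3 (DIFF): s[0]=0, 4-0=4, 8-4=4, 5-8=-3, 2-5=-3 -> [0, 4, 4, -3, -3] (max |s|=4)
Overall max amplitude: 8

Answer: 8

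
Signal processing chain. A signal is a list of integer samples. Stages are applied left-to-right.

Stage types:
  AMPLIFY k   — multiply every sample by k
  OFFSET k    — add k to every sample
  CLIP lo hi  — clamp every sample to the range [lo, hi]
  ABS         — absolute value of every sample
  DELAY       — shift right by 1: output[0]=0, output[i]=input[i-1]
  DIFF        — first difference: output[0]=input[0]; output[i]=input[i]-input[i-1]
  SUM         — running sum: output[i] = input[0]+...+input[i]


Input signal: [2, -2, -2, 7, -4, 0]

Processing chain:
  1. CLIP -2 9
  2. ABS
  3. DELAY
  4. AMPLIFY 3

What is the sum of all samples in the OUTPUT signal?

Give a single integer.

Input: [2, -2, -2, 7, -4, 0]
Stage 1 (CLIP -2 9): clip(2,-2,9)=2, clip(-2,-2,9)=-2, clip(-2,-2,9)=-2, clip(7,-2,9)=7, clip(-4,-2,9)=-2, clip(0,-2,9)=0 -> [2, -2, -2, 7, -2, 0]
Stage 2 (ABS): |2|=2, |-2|=2, |-2|=2, |7|=7, |-2|=2, |0|=0 -> [2, 2, 2, 7, 2, 0]
Stage 3 (DELAY): [0, 2, 2, 2, 7, 2] = [0, 2, 2, 2, 7, 2] -> [0, 2, 2, 2, 7, 2]
Stage 4 (AMPLIFY 3): 0*3=0, 2*3=6, 2*3=6, 2*3=6, 7*3=21, 2*3=6 -> [0, 6, 6, 6, 21, 6]
Output sum: 45

Answer: 45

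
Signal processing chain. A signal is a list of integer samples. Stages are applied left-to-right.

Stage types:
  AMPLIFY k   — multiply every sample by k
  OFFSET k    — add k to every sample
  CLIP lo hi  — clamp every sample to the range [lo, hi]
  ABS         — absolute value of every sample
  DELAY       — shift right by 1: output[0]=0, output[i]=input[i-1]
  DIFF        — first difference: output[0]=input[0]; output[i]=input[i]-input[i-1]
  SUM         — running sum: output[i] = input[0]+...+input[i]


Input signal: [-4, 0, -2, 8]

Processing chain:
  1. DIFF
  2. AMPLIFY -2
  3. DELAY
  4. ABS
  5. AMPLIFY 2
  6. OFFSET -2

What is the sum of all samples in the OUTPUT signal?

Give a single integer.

Input: [-4, 0, -2, 8]
Stage 1 (DIFF): s[0]=-4, 0--4=4, -2-0=-2, 8--2=10 -> [-4, 4, -2, 10]
Stage 2 (AMPLIFY -2): -4*-2=8, 4*-2=-8, -2*-2=4, 10*-2=-20 -> [8, -8, 4, -20]
Stage 3 (DELAY): [0, 8, -8, 4] = [0, 8, -8, 4] -> [0, 8, -8, 4]
Stage 4 (ABS): |0|=0, |8|=8, |-8|=8, |4|=4 -> [0, 8, 8, 4]
Stage 5 (AMPLIFY 2): 0*2=0, 8*2=16, 8*2=16, 4*2=8 -> [0, 16, 16, 8]
Stage 6 (OFFSET -2): 0+-2=-2, 16+-2=14, 16+-2=14, 8+-2=6 -> [-2, 14, 14, 6]
Output sum: 32

Answer: 32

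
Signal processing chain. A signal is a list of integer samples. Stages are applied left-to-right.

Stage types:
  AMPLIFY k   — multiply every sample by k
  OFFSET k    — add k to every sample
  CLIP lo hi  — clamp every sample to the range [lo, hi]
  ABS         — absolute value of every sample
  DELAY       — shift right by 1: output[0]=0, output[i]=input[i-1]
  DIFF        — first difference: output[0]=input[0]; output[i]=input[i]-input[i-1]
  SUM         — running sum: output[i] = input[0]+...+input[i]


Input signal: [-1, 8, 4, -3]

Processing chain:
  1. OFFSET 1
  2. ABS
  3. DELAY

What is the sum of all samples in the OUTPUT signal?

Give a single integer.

Input: [-1, 8, 4, -3]
Stage 1 (OFFSET 1): -1+1=0, 8+1=9, 4+1=5, -3+1=-2 -> [0, 9, 5, -2]
Stage 2 (ABS): |0|=0, |9|=9, |5|=5, |-2|=2 -> [0, 9, 5, 2]
Stage 3 (DELAY): [0, 0, 9, 5] = [0, 0, 9, 5] -> [0, 0, 9, 5]
Output sum: 14

Answer: 14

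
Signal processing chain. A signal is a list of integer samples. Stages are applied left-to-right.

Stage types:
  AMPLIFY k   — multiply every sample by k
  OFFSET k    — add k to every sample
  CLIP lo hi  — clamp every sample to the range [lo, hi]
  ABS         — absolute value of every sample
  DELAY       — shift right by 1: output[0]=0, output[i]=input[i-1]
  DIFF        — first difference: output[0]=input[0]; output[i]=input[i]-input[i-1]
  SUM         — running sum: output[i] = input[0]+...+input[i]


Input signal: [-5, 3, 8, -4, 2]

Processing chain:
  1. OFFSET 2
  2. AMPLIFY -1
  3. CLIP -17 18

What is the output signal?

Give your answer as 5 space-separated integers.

Answer: 3 -5 -10 2 -4

Derivation:
Input: [-5, 3, 8, -4, 2]
Stage 1 (OFFSET 2): -5+2=-3, 3+2=5, 8+2=10, -4+2=-2, 2+2=4 -> [-3, 5, 10, -2, 4]
Stage 2 (AMPLIFY -1): -3*-1=3, 5*-1=-5, 10*-1=-10, -2*-1=2, 4*-1=-4 -> [3, -5, -10, 2, -4]
Stage 3 (CLIP -17 18): clip(3,-17,18)=3, clip(-5,-17,18)=-5, clip(-10,-17,18)=-10, clip(2,-17,18)=2, clip(-4,-17,18)=-4 -> [3, -5, -10, 2, -4]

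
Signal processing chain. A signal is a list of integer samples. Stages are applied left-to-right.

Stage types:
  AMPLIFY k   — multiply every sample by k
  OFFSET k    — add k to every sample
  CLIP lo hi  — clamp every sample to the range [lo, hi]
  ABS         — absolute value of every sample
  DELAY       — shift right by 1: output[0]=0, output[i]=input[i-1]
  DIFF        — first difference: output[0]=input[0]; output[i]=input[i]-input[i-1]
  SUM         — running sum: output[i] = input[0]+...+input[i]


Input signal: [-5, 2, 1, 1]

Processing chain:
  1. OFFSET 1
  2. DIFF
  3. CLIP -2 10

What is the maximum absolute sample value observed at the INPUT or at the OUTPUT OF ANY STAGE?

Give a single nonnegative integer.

Input: [-5, 2, 1, 1] (max |s|=5)
Stage 1 (OFFSET 1): -5+1=-4, 2+1=3, 1+1=2, 1+1=2 -> [-4, 3, 2, 2] (max |s|=4)
Stage 2 (DIFF): s[0]=-4, 3--4=7, 2-3=-1, 2-2=0 -> [-4, 7, -1, 0] (max |s|=7)
Stage 3 (CLIP -2 10): clip(-4,-2,10)=-2, clip(7,-2,10)=7, clip(-1,-2,10)=-1, clip(0,-2,10)=0 -> [-2, 7, -1, 0] (max |s|=7)
Overall max amplitude: 7

Answer: 7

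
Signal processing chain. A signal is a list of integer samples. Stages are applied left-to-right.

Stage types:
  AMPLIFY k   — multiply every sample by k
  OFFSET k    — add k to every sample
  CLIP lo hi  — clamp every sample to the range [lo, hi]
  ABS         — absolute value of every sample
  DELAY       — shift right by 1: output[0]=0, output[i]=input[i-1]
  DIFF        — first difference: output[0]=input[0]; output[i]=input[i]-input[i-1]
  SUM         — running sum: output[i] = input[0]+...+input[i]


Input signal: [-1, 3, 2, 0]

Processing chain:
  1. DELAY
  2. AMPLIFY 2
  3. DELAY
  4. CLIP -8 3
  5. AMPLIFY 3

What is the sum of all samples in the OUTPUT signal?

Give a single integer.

Answer: 3

Derivation:
Input: [-1, 3, 2, 0]
Stage 1 (DELAY): [0, -1, 3, 2] = [0, -1, 3, 2] -> [0, -1, 3, 2]
Stage 2 (AMPLIFY 2): 0*2=0, -1*2=-2, 3*2=6, 2*2=4 -> [0, -2, 6, 4]
Stage 3 (DELAY): [0, 0, -2, 6] = [0, 0, -2, 6] -> [0, 0, -2, 6]
Stage 4 (CLIP -8 3): clip(0,-8,3)=0, clip(0,-8,3)=0, clip(-2,-8,3)=-2, clip(6,-8,3)=3 -> [0, 0, -2, 3]
Stage 5 (AMPLIFY 3): 0*3=0, 0*3=0, -2*3=-6, 3*3=9 -> [0, 0, -6, 9]
Output sum: 3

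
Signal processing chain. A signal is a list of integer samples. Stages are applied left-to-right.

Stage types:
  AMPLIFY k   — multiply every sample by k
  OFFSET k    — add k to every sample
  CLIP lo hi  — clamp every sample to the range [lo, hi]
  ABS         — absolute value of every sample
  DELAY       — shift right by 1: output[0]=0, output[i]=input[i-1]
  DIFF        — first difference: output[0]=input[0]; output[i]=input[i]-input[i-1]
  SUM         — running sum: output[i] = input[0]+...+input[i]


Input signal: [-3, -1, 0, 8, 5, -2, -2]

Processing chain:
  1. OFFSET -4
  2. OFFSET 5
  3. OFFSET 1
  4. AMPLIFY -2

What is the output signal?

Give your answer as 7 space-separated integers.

Answer: 2 -2 -4 -20 -14 0 0

Derivation:
Input: [-3, -1, 0, 8, 5, -2, -2]
Stage 1 (OFFSET -4): -3+-4=-7, -1+-4=-5, 0+-4=-4, 8+-4=4, 5+-4=1, -2+-4=-6, -2+-4=-6 -> [-7, -5, -4, 4, 1, -6, -6]
Stage 2 (OFFSET 5): -7+5=-2, -5+5=0, -4+5=1, 4+5=9, 1+5=6, -6+5=-1, -6+5=-1 -> [-2, 0, 1, 9, 6, -1, -1]
Stage 3 (OFFSET 1): -2+1=-1, 0+1=1, 1+1=2, 9+1=10, 6+1=7, -1+1=0, -1+1=0 -> [-1, 1, 2, 10, 7, 0, 0]
Stage 4 (AMPLIFY -2): -1*-2=2, 1*-2=-2, 2*-2=-4, 10*-2=-20, 7*-2=-14, 0*-2=0, 0*-2=0 -> [2, -2, -4, -20, -14, 0, 0]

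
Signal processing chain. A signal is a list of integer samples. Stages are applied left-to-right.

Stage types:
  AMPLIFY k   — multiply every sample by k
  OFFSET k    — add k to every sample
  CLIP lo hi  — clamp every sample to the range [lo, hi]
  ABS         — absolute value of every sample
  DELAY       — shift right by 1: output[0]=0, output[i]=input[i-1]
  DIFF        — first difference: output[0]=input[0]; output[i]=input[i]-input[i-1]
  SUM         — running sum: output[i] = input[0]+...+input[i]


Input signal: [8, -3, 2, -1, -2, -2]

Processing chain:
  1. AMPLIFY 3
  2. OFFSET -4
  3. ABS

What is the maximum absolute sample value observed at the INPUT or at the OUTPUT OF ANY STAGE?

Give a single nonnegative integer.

Input: [8, -3, 2, -1, -2, -2] (max |s|=8)
Stage 1 (AMPLIFY 3): 8*3=24, -3*3=-9, 2*3=6, -1*3=-3, -2*3=-6, -2*3=-6 -> [24, -9, 6, -3, -6, -6] (max |s|=24)
Stage 2 (OFFSET -4): 24+-4=20, -9+-4=-13, 6+-4=2, -3+-4=-7, -6+-4=-10, -6+-4=-10 -> [20, -13, 2, -7, -10, -10] (max |s|=20)
Stage 3 (ABS): |20|=20, |-13|=13, |2|=2, |-7|=7, |-10|=10, |-10|=10 -> [20, 13, 2, 7, 10, 10] (max |s|=20)
Overall max amplitude: 24

Answer: 24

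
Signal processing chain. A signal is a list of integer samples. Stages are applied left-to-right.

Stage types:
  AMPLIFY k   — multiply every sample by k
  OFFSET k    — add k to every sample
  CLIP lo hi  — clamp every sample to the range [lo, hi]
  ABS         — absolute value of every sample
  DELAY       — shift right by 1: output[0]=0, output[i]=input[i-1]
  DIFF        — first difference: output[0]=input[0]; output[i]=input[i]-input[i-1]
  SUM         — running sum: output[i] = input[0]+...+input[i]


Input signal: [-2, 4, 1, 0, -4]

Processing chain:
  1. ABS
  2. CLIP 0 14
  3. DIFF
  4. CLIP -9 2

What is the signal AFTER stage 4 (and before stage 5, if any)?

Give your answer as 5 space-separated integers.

Input: [-2, 4, 1, 0, -4]
Stage 1 (ABS): |-2|=2, |4|=4, |1|=1, |0|=0, |-4|=4 -> [2, 4, 1, 0, 4]
Stage 2 (CLIP 0 14): clip(2,0,14)=2, clip(4,0,14)=4, clip(1,0,14)=1, clip(0,0,14)=0, clip(4,0,14)=4 -> [2, 4, 1, 0, 4]
Stage 3 (DIFF): s[0]=2, 4-2=2, 1-4=-3, 0-1=-1, 4-0=4 -> [2, 2, -3, -1, 4]
Stage 4 (CLIP -9 2): clip(2,-9,2)=2, clip(2,-9,2)=2, clip(-3,-9,2)=-3, clip(-1,-9,2)=-1, clip(4,-9,2)=2 -> [2, 2, -3, -1, 2]

Answer: 2 2 -3 -1 2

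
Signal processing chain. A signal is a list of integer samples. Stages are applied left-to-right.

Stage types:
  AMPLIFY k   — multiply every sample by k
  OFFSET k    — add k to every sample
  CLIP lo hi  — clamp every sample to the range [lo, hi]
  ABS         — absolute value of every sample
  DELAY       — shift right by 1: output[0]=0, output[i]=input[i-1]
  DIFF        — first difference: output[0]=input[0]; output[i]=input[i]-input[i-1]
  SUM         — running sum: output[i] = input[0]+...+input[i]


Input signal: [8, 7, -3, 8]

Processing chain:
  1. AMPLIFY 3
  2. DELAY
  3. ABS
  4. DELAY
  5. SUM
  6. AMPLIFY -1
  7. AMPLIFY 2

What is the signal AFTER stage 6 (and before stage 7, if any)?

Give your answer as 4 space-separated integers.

Input: [8, 7, -3, 8]
Stage 1 (AMPLIFY 3): 8*3=24, 7*3=21, -3*3=-9, 8*3=24 -> [24, 21, -9, 24]
Stage 2 (DELAY): [0, 24, 21, -9] = [0, 24, 21, -9] -> [0, 24, 21, -9]
Stage 3 (ABS): |0|=0, |24|=24, |21|=21, |-9|=9 -> [0, 24, 21, 9]
Stage 4 (DELAY): [0, 0, 24, 21] = [0, 0, 24, 21] -> [0, 0, 24, 21]
Stage 5 (SUM): sum[0..0]=0, sum[0..1]=0, sum[0..2]=24, sum[0..3]=45 -> [0, 0, 24, 45]
Stage 6 (AMPLIFY -1): 0*-1=0, 0*-1=0, 24*-1=-24, 45*-1=-45 -> [0, 0, -24, -45]

Answer: 0 0 -24 -45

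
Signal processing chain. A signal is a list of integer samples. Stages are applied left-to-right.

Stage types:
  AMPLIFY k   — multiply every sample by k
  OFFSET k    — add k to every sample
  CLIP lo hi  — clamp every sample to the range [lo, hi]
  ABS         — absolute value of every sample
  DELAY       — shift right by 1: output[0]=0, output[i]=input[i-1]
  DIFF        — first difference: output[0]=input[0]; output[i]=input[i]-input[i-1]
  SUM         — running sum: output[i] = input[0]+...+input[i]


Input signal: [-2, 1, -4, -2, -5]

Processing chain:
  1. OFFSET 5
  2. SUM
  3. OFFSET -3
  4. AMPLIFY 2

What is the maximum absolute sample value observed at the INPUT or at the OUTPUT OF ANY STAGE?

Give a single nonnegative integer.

Input: [-2, 1, -4, -2, -5] (max |s|=5)
Stage 1 (OFFSET 5): -2+5=3, 1+5=6, -4+5=1, -2+5=3, -5+5=0 -> [3, 6, 1, 3, 0] (max |s|=6)
Stage 2 (SUM): sum[0..0]=3, sum[0..1]=9, sum[0..2]=10, sum[0..3]=13, sum[0..4]=13 -> [3, 9, 10, 13, 13] (max |s|=13)
Stage 3 (OFFSET -3): 3+-3=0, 9+-3=6, 10+-3=7, 13+-3=10, 13+-3=10 -> [0, 6, 7, 10, 10] (max |s|=10)
Stage 4 (AMPLIFY 2): 0*2=0, 6*2=12, 7*2=14, 10*2=20, 10*2=20 -> [0, 12, 14, 20, 20] (max |s|=20)
Overall max amplitude: 20

Answer: 20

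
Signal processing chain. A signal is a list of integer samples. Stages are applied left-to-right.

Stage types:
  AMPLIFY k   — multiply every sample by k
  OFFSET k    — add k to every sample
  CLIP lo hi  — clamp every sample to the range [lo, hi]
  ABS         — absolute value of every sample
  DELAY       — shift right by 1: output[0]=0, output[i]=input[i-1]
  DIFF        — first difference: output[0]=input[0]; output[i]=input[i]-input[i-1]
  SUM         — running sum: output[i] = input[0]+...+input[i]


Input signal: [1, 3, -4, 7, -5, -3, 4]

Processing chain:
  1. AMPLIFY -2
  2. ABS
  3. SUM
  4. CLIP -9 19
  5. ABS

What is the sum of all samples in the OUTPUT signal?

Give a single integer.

Input: [1, 3, -4, 7, -5, -3, 4]
Stage 1 (AMPLIFY -2): 1*-2=-2, 3*-2=-6, -4*-2=8, 7*-2=-14, -5*-2=10, -3*-2=6, 4*-2=-8 -> [-2, -6, 8, -14, 10, 6, -8]
Stage 2 (ABS): |-2|=2, |-6|=6, |8|=8, |-14|=14, |10|=10, |6|=6, |-8|=8 -> [2, 6, 8, 14, 10, 6, 8]
Stage 3 (SUM): sum[0..0]=2, sum[0..1]=8, sum[0..2]=16, sum[0..3]=30, sum[0..4]=40, sum[0..5]=46, sum[0..6]=54 -> [2, 8, 16, 30, 40, 46, 54]
Stage 4 (CLIP -9 19): clip(2,-9,19)=2, clip(8,-9,19)=8, clip(16,-9,19)=16, clip(30,-9,19)=19, clip(40,-9,19)=19, clip(46,-9,19)=19, clip(54,-9,19)=19 -> [2, 8, 16, 19, 19, 19, 19]
Stage 5 (ABS): |2|=2, |8|=8, |16|=16, |19|=19, |19|=19, |19|=19, |19|=19 -> [2, 8, 16, 19, 19, 19, 19]
Output sum: 102

Answer: 102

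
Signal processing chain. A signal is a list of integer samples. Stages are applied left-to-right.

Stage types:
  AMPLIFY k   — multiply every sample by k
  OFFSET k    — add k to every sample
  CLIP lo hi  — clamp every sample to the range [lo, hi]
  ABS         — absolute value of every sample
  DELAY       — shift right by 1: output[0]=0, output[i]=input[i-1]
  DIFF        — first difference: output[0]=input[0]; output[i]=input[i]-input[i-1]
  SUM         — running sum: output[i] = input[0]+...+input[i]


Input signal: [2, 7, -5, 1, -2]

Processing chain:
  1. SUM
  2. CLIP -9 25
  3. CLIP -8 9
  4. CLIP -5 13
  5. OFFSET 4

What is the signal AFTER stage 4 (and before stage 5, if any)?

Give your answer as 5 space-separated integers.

Input: [2, 7, -5, 1, -2]
Stage 1 (SUM): sum[0..0]=2, sum[0..1]=9, sum[0..2]=4, sum[0..3]=5, sum[0..4]=3 -> [2, 9, 4, 5, 3]
Stage 2 (CLIP -9 25): clip(2,-9,25)=2, clip(9,-9,25)=9, clip(4,-9,25)=4, clip(5,-9,25)=5, clip(3,-9,25)=3 -> [2, 9, 4, 5, 3]
Stage 3 (CLIP -8 9): clip(2,-8,9)=2, clip(9,-8,9)=9, clip(4,-8,9)=4, clip(5,-8,9)=5, clip(3,-8,9)=3 -> [2, 9, 4, 5, 3]
Stage 4 (CLIP -5 13): clip(2,-5,13)=2, clip(9,-5,13)=9, clip(4,-5,13)=4, clip(5,-5,13)=5, clip(3,-5,13)=3 -> [2, 9, 4, 5, 3]

Answer: 2 9 4 5 3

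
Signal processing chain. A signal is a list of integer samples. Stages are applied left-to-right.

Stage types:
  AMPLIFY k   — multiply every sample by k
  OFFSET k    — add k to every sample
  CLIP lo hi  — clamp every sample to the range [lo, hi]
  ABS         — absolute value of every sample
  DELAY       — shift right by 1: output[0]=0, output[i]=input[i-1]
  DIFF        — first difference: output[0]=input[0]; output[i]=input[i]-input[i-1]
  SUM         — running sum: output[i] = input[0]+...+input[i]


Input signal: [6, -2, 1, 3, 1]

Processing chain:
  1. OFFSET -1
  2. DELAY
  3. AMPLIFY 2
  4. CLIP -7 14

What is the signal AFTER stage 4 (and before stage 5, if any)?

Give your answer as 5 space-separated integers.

Answer: 0 10 -6 0 4

Derivation:
Input: [6, -2, 1, 3, 1]
Stage 1 (OFFSET -1): 6+-1=5, -2+-1=-3, 1+-1=0, 3+-1=2, 1+-1=0 -> [5, -3, 0, 2, 0]
Stage 2 (DELAY): [0, 5, -3, 0, 2] = [0, 5, -3, 0, 2] -> [0, 5, -3, 0, 2]
Stage 3 (AMPLIFY 2): 0*2=0, 5*2=10, -3*2=-6, 0*2=0, 2*2=4 -> [0, 10, -6, 0, 4]
Stage 4 (CLIP -7 14): clip(0,-7,14)=0, clip(10,-7,14)=10, clip(-6,-7,14)=-6, clip(0,-7,14)=0, clip(4,-7,14)=4 -> [0, 10, -6, 0, 4]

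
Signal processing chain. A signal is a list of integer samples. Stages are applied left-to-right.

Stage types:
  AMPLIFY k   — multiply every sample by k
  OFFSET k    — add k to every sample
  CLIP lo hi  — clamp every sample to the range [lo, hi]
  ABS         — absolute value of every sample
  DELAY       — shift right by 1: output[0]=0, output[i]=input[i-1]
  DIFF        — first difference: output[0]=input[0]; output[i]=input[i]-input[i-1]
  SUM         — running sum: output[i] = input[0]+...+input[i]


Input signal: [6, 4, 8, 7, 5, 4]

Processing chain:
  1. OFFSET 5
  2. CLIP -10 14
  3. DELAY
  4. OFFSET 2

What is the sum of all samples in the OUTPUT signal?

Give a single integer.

Answer: 67

Derivation:
Input: [6, 4, 8, 7, 5, 4]
Stage 1 (OFFSET 5): 6+5=11, 4+5=9, 8+5=13, 7+5=12, 5+5=10, 4+5=9 -> [11, 9, 13, 12, 10, 9]
Stage 2 (CLIP -10 14): clip(11,-10,14)=11, clip(9,-10,14)=9, clip(13,-10,14)=13, clip(12,-10,14)=12, clip(10,-10,14)=10, clip(9,-10,14)=9 -> [11, 9, 13, 12, 10, 9]
Stage 3 (DELAY): [0, 11, 9, 13, 12, 10] = [0, 11, 9, 13, 12, 10] -> [0, 11, 9, 13, 12, 10]
Stage 4 (OFFSET 2): 0+2=2, 11+2=13, 9+2=11, 13+2=15, 12+2=14, 10+2=12 -> [2, 13, 11, 15, 14, 12]
Output sum: 67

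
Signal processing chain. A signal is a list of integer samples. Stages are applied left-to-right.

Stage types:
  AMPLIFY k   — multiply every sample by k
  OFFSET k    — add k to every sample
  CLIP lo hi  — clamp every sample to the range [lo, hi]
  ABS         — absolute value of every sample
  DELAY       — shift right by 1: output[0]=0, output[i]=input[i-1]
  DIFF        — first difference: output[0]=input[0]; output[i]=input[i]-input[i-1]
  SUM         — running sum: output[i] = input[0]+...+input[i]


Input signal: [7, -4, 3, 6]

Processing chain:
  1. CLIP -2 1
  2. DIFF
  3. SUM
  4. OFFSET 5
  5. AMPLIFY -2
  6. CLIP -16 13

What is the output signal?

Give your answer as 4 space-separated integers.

Input: [7, -4, 3, 6]
Stage 1 (CLIP -2 1): clip(7,-2,1)=1, clip(-4,-2,1)=-2, clip(3,-2,1)=1, clip(6,-2,1)=1 -> [1, -2, 1, 1]
Stage 2 (DIFF): s[0]=1, -2-1=-3, 1--2=3, 1-1=0 -> [1, -3, 3, 0]
Stage 3 (SUM): sum[0..0]=1, sum[0..1]=-2, sum[0..2]=1, sum[0..3]=1 -> [1, -2, 1, 1]
Stage 4 (OFFSET 5): 1+5=6, -2+5=3, 1+5=6, 1+5=6 -> [6, 3, 6, 6]
Stage 5 (AMPLIFY -2): 6*-2=-12, 3*-2=-6, 6*-2=-12, 6*-2=-12 -> [-12, -6, -12, -12]
Stage 6 (CLIP -16 13): clip(-12,-16,13)=-12, clip(-6,-16,13)=-6, clip(-12,-16,13)=-12, clip(-12,-16,13)=-12 -> [-12, -6, -12, -12]

Answer: -12 -6 -12 -12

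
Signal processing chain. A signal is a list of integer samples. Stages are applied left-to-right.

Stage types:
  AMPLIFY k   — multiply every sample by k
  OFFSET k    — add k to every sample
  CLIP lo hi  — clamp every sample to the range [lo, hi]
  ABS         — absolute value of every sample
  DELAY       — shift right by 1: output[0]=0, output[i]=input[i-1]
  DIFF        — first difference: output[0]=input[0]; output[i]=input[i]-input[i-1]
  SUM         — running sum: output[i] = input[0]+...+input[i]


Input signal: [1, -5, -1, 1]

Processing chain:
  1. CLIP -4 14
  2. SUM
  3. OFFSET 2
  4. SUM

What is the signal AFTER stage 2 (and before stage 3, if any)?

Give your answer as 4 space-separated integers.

Answer: 1 -3 -4 -3

Derivation:
Input: [1, -5, -1, 1]
Stage 1 (CLIP -4 14): clip(1,-4,14)=1, clip(-5,-4,14)=-4, clip(-1,-4,14)=-1, clip(1,-4,14)=1 -> [1, -4, -1, 1]
Stage 2 (SUM): sum[0..0]=1, sum[0..1]=-3, sum[0..2]=-4, sum[0..3]=-3 -> [1, -3, -4, -3]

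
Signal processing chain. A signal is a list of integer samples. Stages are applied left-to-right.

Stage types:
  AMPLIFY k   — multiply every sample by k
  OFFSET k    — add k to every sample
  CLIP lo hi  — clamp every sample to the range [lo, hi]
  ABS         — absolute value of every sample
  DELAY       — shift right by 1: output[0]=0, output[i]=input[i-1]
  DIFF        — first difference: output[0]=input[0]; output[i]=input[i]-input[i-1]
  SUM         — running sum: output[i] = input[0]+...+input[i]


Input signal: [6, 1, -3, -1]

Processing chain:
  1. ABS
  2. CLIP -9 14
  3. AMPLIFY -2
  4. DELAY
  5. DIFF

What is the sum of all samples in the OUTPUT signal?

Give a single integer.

Answer: -6

Derivation:
Input: [6, 1, -3, -1]
Stage 1 (ABS): |6|=6, |1|=1, |-3|=3, |-1|=1 -> [6, 1, 3, 1]
Stage 2 (CLIP -9 14): clip(6,-9,14)=6, clip(1,-9,14)=1, clip(3,-9,14)=3, clip(1,-9,14)=1 -> [6, 1, 3, 1]
Stage 3 (AMPLIFY -2): 6*-2=-12, 1*-2=-2, 3*-2=-6, 1*-2=-2 -> [-12, -2, -6, -2]
Stage 4 (DELAY): [0, -12, -2, -6] = [0, -12, -2, -6] -> [0, -12, -2, -6]
Stage 5 (DIFF): s[0]=0, -12-0=-12, -2--12=10, -6--2=-4 -> [0, -12, 10, -4]
Output sum: -6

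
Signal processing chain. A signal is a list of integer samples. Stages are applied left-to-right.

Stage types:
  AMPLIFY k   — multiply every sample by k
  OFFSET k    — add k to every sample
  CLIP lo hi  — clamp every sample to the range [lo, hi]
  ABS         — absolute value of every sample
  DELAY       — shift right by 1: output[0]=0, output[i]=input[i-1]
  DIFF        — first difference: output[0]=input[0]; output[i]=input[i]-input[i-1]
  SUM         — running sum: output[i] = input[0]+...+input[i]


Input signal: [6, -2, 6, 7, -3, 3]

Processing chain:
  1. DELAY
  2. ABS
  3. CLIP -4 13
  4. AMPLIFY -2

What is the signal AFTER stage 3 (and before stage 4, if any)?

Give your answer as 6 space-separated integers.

Answer: 0 6 2 6 7 3

Derivation:
Input: [6, -2, 6, 7, -3, 3]
Stage 1 (DELAY): [0, 6, -2, 6, 7, -3] = [0, 6, -2, 6, 7, -3] -> [0, 6, -2, 6, 7, -3]
Stage 2 (ABS): |0|=0, |6|=6, |-2|=2, |6|=6, |7|=7, |-3|=3 -> [0, 6, 2, 6, 7, 3]
Stage 3 (CLIP -4 13): clip(0,-4,13)=0, clip(6,-4,13)=6, clip(2,-4,13)=2, clip(6,-4,13)=6, clip(7,-4,13)=7, clip(3,-4,13)=3 -> [0, 6, 2, 6, 7, 3]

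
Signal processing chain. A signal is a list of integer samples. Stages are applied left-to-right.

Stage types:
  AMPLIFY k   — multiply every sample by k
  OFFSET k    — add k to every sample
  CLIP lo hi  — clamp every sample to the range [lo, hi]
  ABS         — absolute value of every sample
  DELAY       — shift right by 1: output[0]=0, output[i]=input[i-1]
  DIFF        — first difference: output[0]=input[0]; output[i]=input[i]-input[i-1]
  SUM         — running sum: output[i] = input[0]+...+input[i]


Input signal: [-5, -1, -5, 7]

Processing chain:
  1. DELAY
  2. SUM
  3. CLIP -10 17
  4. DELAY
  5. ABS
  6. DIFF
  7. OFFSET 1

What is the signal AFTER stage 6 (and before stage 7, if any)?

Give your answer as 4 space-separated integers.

Input: [-5, -1, -5, 7]
Stage 1 (DELAY): [0, -5, -1, -5] = [0, -5, -1, -5] -> [0, -5, -1, -5]
Stage 2 (SUM): sum[0..0]=0, sum[0..1]=-5, sum[0..2]=-6, sum[0..3]=-11 -> [0, -5, -6, -11]
Stage 3 (CLIP -10 17): clip(0,-10,17)=0, clip(-5,-10,17)=-5, clip(-6,-10,17)=-6, clip(-11,-10,17)=-10 -> [0, -5, -6, -10]
Stage 4 (DELAY): [0, 0, -5, -6] = [0, 0, -5, -6] -> [0, 0, -5, -6]
Stage 5 (ABS): |0|=0, |0|=0, |-5|=5, |-6|=6 -> [0, 0, 5, 6]
Stage 6 (DIFF): s[0]=0, 0-0=0, 5-0=5, 6-5=1 -> [0, 0, 5, 1]

Answer: 0 0 5 1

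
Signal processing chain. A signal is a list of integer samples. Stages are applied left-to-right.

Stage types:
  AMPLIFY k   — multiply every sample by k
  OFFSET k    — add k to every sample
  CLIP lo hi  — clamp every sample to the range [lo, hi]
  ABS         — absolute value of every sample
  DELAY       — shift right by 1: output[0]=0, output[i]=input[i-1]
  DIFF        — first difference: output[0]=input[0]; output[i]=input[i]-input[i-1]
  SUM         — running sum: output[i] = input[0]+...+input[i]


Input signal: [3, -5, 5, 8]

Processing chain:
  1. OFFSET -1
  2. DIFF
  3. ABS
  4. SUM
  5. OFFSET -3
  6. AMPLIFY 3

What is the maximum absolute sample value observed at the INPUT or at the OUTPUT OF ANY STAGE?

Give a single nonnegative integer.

Input: [3, -5, 5, 8] (max |s|=8)
Stage 1 (OFFSET -1): 3+-1=2, -5+-1=-6, 5+-1=4, 8+-1=7 -> [2, -6, 4, 7] (max |s|=7)
Stage 2 (DIFF): s[0]=2, -6-2=-8, 4--6=10, 7-4=3 -> [2, -8, 10, 3] (max |s|=10)
Stage 3 (ABS): |2|=2, |-8|=8, |10|=10, |3|=3 -> [2, 8, 10, 3] (max |s|=10)
Stage 4 (SUM): sum[0..0]=2, sum[0..1]=10, sum[0..2]=20, sum[0..3]=23 -> [2, 10, 20, 23] (max |s|=23)
Stage 5 (OFFSET -3): 2+-3=-1, 10+-3=7, 20+-3=17, 23+-3=20 -> [-1, 7, 17, 20] (max |s|=20)
Stage 6 (AMPLIFY 3): -1*3=-3, 7*3=21, 17*3=51, 20*3=60 -> [-3, 21, 51, 60] (max |s|=60)
Overall max amplitude: 60

Answer: 60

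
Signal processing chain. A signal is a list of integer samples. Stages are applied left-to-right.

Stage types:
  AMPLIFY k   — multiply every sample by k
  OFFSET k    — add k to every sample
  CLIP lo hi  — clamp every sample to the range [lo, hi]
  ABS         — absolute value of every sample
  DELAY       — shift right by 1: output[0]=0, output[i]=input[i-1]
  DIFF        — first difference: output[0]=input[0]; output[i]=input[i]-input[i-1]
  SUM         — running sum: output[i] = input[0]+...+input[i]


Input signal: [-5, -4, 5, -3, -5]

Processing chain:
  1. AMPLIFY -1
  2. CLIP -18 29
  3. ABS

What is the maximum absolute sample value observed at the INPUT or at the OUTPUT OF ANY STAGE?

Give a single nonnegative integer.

Answer: 5

Derivation:
Input: [-5, -4, 5, -3, -5] (max |s|=5)
Stage 1 (AMPLIFY -1): -5*-1=5, -4*-1=4, 5*-1=-5, -3*-1=3, -5*-1=5 -> [5, 4, -5, 3, 5] (max |s|=5)
Stage 2 (CLIP -18 29): clip(5,-18,29)=5, clip(4,-18,29)=4, clip(-5,-18,29)=-5, clip(3,-18,29)=3, clip(5,-18,29)=5 -> [5, 4, -5, 3, 5] (max |s|=5)
Stage 3 (ABS): |5|=5, |4|=4, |-5|=5, |3|=3, |5|=5 -> [5, 4, 5, 3, 5] (max |s|=5)
Overall max amplitude: 5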